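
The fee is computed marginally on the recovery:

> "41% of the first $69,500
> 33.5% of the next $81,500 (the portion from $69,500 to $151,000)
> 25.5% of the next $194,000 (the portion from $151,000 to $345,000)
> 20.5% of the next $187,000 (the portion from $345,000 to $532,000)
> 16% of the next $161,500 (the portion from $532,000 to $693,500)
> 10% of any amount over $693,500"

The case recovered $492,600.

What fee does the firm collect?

$135,525.50

First $69,500 at 41% = $28,495.00
Next $81,500 at 33.5% = $27,302.50
Next $194,000 at 25.5% = $49,470.00
Remaining $147,600 at 20.5% = $30,258.00
Fee: $28,495.00 + $27,302.50 + $49,470.00 + $30,258.00 = $135,525.50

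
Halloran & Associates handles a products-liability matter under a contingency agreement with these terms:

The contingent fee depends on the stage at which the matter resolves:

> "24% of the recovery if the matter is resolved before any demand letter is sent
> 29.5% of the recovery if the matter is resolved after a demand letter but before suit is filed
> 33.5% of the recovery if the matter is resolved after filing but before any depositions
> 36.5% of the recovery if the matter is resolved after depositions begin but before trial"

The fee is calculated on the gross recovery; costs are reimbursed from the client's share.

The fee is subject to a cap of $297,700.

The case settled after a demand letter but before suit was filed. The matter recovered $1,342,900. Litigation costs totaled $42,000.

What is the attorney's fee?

Fee base is the gross recovery, $1,342,900; costs are reimbursed separately.
The matter settled after a demand letter but before suit was filed, so the 29.5% rate applies.
$1,342,900 × 29.5% = $396,155.50
$396,155.50 exceeds the $297,700 cap, so the fee is capped at $297,700.00.

$297,700.00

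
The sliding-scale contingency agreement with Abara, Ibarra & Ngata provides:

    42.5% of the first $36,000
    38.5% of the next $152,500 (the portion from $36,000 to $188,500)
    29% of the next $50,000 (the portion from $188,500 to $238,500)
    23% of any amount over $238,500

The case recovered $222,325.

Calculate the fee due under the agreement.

$83,821.75

First $36,000 at 42.5% = $15,300.00
Next $152,500 at 38.5% = $58,712.50
Remaining $33,825 at 29% = $9,809.25
Fee: $15,300.00 + $58,712.50 + $9,809.25 = $83,821.75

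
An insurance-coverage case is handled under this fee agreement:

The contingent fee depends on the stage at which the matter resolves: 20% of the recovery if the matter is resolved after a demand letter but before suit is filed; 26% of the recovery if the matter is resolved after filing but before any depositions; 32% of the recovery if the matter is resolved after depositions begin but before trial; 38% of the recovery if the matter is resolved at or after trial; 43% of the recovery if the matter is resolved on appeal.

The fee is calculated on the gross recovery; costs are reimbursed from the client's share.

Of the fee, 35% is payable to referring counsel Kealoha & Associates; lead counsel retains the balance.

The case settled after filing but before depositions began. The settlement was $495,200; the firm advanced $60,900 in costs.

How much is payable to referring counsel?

$45,063.20

Fee base is the gross recovery, $495,200; costs are reimbursed separately.
The matter settled after filing but before depositions began, so the 26% rate applies.
$495,200 × 26% = $128,752.00
Referral share: 35% of $128,752.00 = $45,063.20; lead counsel retains $128,752.00 − $45,063.20 = $83,688.80.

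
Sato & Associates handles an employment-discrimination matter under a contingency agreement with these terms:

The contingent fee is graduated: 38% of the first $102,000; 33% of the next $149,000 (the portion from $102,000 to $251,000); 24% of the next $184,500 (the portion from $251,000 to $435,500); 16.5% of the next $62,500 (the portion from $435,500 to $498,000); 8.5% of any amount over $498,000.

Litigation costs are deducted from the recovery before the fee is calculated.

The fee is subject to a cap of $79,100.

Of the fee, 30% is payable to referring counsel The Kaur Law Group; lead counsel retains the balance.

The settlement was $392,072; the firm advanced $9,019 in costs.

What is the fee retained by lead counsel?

Fee base (net of costs): $392,072 − $9,019 = $383,053
First $102,000 at 38% = $38,760.00
Next $149,000 at 33% = $49,170.00
Remaining $132,053 at 24% = $31,692.72
Fee: $38,760.00 + $49,170.00 + $31,692.72 = $119,622.72
$119,622.72 exceeds the $79,100 cap, so the fee is capped at $79,100.00.
Referral share: 30% of $79,100.00 = $23,730.00; lead counsel retains $79,100.00 − $23,730.00 = $55,370.00.

$55,370.00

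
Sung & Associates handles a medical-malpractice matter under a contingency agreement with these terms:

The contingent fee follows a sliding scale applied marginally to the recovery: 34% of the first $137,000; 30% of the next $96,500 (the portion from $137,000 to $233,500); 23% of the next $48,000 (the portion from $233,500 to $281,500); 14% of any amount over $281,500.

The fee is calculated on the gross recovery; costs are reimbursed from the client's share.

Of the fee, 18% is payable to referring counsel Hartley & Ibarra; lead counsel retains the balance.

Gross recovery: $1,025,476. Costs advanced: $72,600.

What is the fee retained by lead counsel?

Fee base is the gross recovery, $1,025,476; costs are reimbursed separately.
First $137,000 at 34% = $46,580.00
Next $96,500 at 30% = $28,950.00
Next $48,000 at 23% = $11,040.00
Remaining $743,976 at 14% = $104,156.64
Fee: $46,580.00 + $28,950.00 + $11,040.00 + $104,156.64 = $190,726.64
Referral share: 18% of $190,726.64 = $34,330.80; lead counsel retains $190,726.64 − $34,330.80 = $156,395.84.

$156,395.84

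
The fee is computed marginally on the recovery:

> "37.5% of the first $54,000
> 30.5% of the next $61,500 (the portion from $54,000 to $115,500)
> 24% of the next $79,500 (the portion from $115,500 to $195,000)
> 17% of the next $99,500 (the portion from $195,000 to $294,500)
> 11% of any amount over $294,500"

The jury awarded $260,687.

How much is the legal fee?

First $54,000 at 37.5% = $20,250.00
Next $61,500 at 30.5% = $18,757.50
Next $79,500 at 24% = $19,080.00
Remaining $65,687 at 17% = $11,166.79
Fee: $20,250.00 + $18,757.50 + $19,080.00 + $11,166.79 = $69,254.29

$69,254.29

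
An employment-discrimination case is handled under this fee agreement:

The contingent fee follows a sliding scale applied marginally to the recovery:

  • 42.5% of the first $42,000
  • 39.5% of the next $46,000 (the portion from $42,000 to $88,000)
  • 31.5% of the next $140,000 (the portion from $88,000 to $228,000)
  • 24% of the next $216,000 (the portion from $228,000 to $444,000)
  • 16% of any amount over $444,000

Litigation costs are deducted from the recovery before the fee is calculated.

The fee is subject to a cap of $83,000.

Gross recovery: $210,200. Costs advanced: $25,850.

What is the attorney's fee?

$66,370.25

Fee base (net of costs): $210,200 − $25,850 = $184,350
First $42,000 at 42.5% = $17,850.00
Next $46,000 at 39.5% = $18,170.00
Remaining $96,350 at 31.5% = $30,350.25
Fee: $17,850.00 + $18,170.00 + $30,350.25 = $66,370.25
$66,370.25 is under the $83,000 cap.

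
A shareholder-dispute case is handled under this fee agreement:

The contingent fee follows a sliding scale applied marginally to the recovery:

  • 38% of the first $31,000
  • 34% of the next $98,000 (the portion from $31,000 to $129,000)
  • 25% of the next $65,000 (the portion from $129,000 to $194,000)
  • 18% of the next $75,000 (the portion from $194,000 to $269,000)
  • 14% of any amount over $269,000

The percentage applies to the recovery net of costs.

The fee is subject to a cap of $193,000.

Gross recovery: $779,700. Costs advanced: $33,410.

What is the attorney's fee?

$141,670.60

Fee base (net of costs): $779,700 − $33,410 = $746,290
First $31,000 at 38% = $11,780.00
Next $98,000 at 34% = $33,320.00
Next $65,000 at 25% = $16,250.00
Next $75,000 at 18% = $13,500.00
Remaining $477,290 at 14% = $66,820.60
Fee: $11,780.00 + $33,320.00 + $16,250.00 + $13,500.00 + $66,820.60 = $141,670.60
$141,670.60 is under the $193,000 cap.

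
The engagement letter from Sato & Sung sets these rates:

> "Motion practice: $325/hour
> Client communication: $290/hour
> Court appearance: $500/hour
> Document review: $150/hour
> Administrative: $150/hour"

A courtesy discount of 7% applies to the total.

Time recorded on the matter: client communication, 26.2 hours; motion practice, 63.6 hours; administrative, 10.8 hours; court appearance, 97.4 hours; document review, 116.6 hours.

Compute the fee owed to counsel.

Motion practice: 63.6 × $325 = $20,670.00
Client communication: 26.2 × $290 = $7,598.00
Court appearance: 97.4 × $500 = $48,700.00
Document review: 116.6 × $150 = $17,490.00
Administrative: 10.8 × $150 = $1,620.00
Subtotal: $96,078.00
Less 7% discount: −$6,725.46
Total: $96,078.00 − $6,725.46 = $89,352.54

$89,352.54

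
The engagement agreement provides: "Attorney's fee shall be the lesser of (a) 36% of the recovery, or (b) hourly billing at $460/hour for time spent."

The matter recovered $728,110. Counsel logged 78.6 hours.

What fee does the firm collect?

(a) 36% of $728,110 = $262,119.60
(b) 78.6 × $460 = $36,156.00
The lesser is (b): $36,156.00.

$36,156.00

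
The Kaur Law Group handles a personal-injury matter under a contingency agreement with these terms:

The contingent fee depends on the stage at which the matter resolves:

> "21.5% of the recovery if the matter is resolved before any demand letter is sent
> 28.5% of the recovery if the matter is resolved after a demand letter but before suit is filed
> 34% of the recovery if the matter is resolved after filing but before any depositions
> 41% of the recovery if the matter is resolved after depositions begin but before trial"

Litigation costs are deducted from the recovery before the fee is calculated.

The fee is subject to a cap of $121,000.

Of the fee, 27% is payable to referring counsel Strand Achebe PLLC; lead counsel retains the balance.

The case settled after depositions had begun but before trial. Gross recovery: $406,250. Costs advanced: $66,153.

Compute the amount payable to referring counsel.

Fee base (net of costs): $406,250 − $66,153 = $340,097
The matter settled after depositions had begun but before trial, so the 41% rate applies.
$340,097 × 41% = $139,439.77
$139,439.77 exceeds the $121,000 cap, so the fee is capped at $121,000.00.
Referral share: 27% of $121,000.00 = $32,670.00; lead counsel retains $121,000.00 − $32,670.00 = $88,330.00.

$32,670.00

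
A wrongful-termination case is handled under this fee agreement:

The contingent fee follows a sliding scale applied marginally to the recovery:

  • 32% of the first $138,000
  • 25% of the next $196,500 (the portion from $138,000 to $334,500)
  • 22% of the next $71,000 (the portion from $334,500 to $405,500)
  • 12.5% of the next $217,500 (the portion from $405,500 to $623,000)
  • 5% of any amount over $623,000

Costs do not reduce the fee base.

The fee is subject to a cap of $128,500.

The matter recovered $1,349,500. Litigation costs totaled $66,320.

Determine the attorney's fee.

Fee base is the gross recovery, $1,349,500; costs are reimbursed separately.
First $138,000 at 32% = $44,160.00
Next $196,500 at 25% = $49,125.00
Next $71,000 at 22% = $15,620.00
Next $217,500 at 12.5% = $27,187.50
Remaining $726,500 at 5% = $36,325.00
Fee: $44,160.00 + $49,125.00 + $15,620.00 + $27,187.50 + $36,325.00 = $172,417.50
$172,417.50 exceeds the $128,500 cap, so the fee is capped at $128,500.00.

$128,500.00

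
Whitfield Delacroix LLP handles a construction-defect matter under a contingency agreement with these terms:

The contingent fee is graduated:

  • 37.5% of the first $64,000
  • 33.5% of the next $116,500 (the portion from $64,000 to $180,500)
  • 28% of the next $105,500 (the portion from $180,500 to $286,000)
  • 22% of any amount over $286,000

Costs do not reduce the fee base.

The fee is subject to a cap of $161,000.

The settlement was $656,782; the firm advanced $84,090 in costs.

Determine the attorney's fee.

$161,000.00

Fee base is the gross recovery, $656,782; costs are reimbursed separately.
First $64,000 at 37.5% = $24,000.00
Next $116,500 at 33.5% = $39,027.50
Next $105,500 at 28% = $29,540.00
Remaining $370,782 at 22% = $81,572.04
Fee: $24,000.00 + $39,027.50 + $29,540.00 + $81,572.04 = $174,139.54
$174,139.54 exceeds the $161,000 cap, so the fee is capped at $161,000.00.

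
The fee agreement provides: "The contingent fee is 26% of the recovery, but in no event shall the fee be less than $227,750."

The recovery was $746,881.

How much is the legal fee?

26% of $746,881 = $194,189.06
That is below the $227,750 minimum, so the minimum applies.

$227,750.00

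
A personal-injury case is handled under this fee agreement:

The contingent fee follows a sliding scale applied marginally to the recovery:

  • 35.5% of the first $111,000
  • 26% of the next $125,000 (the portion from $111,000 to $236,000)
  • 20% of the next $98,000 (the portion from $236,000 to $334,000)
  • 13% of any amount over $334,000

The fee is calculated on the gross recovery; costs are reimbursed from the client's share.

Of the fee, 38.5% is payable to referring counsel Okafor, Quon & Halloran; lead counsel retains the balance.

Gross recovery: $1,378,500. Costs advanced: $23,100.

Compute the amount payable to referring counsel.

Fee base is the gross recovery, $1,378,500; costs are reimbursed separately.
First $111,000 at 35.5% = $39,405.00
Next $125,000 at 26% = $32,500.00
Next $98,000 at 20% = $19,600.00
Remaining $1,044,500 at 13% = $135,785.00
Fee: $39,405.00 + $32,500.00 + $19,600.00 + $135,785.00 = $227,290.00
Referral share: 38.5% of $227,290.00 = $87,506.65; lead counsel retains $227,290.00 − $87,506.65 = $139,783.35.

$87,506.65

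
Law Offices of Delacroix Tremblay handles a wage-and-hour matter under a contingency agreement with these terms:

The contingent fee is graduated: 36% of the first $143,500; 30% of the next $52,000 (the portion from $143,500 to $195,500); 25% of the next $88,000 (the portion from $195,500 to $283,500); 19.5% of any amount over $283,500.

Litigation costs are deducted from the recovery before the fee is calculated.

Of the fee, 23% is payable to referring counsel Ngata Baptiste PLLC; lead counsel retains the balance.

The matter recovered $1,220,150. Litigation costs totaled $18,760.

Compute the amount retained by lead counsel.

$206,551.38

Fee base (net of costs): $1,220,150 − $18,760 = $1,201,390
First $143,500 at 36% = $51,660.00
Next $52,000 at 30% = $15,600.00
Next $88,000 at 25% = $22,000.00
Remaining $917,890 at 19.5% = $178,988.55
Fee: $51,660.00 + $15,600.00 + $22,000.00 + $178,988.55 = $268,248.55
Referral share: 23% of $268,248.55 = $61,697.17; lead counsel retains $268,248.55 − $61,697.17 = $206,551.38.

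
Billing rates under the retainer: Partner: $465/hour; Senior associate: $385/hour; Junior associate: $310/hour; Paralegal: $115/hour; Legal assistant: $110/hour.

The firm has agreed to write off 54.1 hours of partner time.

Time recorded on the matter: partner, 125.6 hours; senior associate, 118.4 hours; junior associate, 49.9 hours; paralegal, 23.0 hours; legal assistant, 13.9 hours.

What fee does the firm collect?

$98,474.50

Partner: 125.6 × $465 = $58,404.00
Senior associate: 118.4 × $385 = $45,584.00
Junior associate: 49.9 × $310 = $15,469.00
Paralegal: 23.0 × $115 = $2,645.00
Legal assistant: 13.9 × $110 = $1,529.00
Subtotal: $123,631.00
Write-off: 54.1 × $465 = $25,156.50
Total: $123,631.00 − $25,156.50 = $98,474.50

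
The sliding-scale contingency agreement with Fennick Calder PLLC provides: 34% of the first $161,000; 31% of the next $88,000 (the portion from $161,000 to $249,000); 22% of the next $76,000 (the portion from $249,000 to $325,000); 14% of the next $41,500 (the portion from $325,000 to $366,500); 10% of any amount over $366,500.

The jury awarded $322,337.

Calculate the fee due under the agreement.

First $161,000 at 34% = $54,740.00
Next $88,000 at 31% = $27,280.00
Remaining $73,337 at 22% = $16,134.14
Fee: $54,740.00 + $27,280.00 + $16,134.14 = $98,154.14

$98,154.14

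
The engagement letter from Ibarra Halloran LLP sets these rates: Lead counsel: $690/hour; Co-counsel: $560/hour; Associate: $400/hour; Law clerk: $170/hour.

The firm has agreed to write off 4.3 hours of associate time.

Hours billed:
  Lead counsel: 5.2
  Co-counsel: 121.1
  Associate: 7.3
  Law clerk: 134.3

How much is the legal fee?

$95,435.00

Lead counsel: 5.2 × $690 = $3,588.00
Co-counsel: 121.1 × $560 = $67,816.00
Associate: 7.3 × $400 = $2,920.00
Law clerk: 134.3 × $170 = $22,831.00
Subtotal: $97,155.00
Write-off: 4.3 × $400 = $1,720.00
Total: $97,155.00 − $1,720.00 = $95,435.00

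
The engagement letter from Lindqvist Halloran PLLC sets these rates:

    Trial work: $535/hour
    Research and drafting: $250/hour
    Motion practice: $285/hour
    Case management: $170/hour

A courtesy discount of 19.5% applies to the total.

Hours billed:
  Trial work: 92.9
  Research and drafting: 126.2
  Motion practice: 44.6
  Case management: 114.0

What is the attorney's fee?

Trial work: 92.9 × $535 = $49,701.50
Research and drafting: 126.2 × $250 = $31,550.00
Motion practice: 44.6 × $285 = $12,711.00
Case management: 114.0 × $170 = $19,380.00
Subtotal: $113,342.50
Less 19.5% discount: −$22,101.79
Total: $113,342.50 − $22,101.79 = $91,240.71

$91,240.71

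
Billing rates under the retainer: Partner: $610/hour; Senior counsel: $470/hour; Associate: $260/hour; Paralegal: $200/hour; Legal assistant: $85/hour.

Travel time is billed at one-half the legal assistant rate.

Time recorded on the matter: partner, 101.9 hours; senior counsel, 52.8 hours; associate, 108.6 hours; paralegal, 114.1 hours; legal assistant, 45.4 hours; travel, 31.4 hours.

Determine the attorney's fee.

Partner: 101.9 × $610 = $62,159.00
Senior counsel: 52.8 × $470 = $24,816.00
Associate: 108.6 × $260 = $28,236.00
Paralegal: 114.1 × $200 = $22,820.00
Legal assistant: 45.4 × $85 = $3,859.00
Subtotal: $62,159.00 + $24,816.00 + $28,236.00 + $22,820.00 + $3,859.00 = $141,890.00
Travel: 31.4 × ($85 ÷ 2) = 31.4 × $42.50 = $1,334.50
Total: $141,890.00 + $1,334.50 = $143,224.50

$143,224.50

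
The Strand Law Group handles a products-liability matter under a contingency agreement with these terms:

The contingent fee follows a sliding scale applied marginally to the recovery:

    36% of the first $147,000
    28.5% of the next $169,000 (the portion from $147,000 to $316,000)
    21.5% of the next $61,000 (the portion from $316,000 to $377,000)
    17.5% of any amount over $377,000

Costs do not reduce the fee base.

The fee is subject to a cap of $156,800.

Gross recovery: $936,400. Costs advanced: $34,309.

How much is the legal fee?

$156,800.00

Fee base is the gross recovery, $936,400; costs are reimbursed separately.
First $147,000 at 36% = $52,920.00
Next $169,000 at 28.5% = $48,165.00
Next $61,000 at 21.5% = $13,115.00
Remaining $559,400 at 17.5% = $97,895.00
Fee: $52,920.00 + $48,165.00 + $13,115.00 + $97,895.00 = $212,095.00
$212,095.00 exceeds the $156,800 cap, so the fee is capped at $156,800.00.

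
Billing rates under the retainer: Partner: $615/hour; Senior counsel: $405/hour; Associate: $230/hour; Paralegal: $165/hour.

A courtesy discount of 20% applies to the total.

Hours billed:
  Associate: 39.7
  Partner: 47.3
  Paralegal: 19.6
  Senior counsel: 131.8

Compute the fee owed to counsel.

$75,866.80

Partner: 47.3 × $615 = $29,089.50
Senior counsel: 131.8 × $405 = $53,379.00
Associate: 39.7 × $230 = $9,131.00
Paralegal: 19.6 × $165 = $3,234.00
Subtotal: $94,833.50
Less 20% discount: −$18,966.70
Total: $94,833.50 − $18,966.70 = $75,866.80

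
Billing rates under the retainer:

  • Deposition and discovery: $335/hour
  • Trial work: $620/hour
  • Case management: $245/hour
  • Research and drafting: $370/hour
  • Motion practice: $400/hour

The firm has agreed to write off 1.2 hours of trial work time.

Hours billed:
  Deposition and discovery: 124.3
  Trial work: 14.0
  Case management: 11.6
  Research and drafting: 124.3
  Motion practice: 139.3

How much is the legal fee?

$154,129.50

Deposition and discovery: 124.3 × $335 = $41,640.50
Trial work: 14.0 × $620 = $8,680.00
Case management: 11.6 × $245 = $2,842.00
Research and drafting: 124.3 × $370 = $45,991.00
Motion practice: 139.3 × $400 = $55,720.00
Subtotal: $154,873.50
Write-off: 1.2 × $620 = $744.00
Total: $154,873.50 − $744.00 = $154,129.50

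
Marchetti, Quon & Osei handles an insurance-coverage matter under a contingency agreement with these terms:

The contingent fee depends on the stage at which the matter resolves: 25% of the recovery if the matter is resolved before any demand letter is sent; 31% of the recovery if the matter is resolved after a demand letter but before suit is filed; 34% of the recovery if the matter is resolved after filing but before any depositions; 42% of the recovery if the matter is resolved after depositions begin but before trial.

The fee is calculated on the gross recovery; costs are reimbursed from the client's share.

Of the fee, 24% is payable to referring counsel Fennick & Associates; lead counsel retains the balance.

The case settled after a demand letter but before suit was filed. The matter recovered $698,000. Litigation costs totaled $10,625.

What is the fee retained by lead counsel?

$164,448.80

Fee base is the gross recovery, $698,000; costs are reimbursed separately.
The matter settled after a demand letter but before suit was filed, so the 31% rate applies.
$698,000 × 31% = $216,380.00
Referral share: 24% of $216,380.00 = $51,931.20; lead counsel retains $216,380.00 − $51,931.20 = $164,448.80.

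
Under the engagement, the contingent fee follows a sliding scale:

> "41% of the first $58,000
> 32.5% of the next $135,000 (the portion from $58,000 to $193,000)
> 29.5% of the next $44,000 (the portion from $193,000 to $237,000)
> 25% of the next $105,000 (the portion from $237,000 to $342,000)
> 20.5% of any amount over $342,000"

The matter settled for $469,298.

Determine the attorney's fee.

First $58,000 at 41% = $23,780.00
Next $135,000 at 32.5% = $43,875.00
Next $44,000 at 29.5% = $12,980.00
Next $105,000 at 25% = $26,250.00
Remaining $127,298 at 20.5% = $26,096.09
Fee: $23,780.00 + $43,875.00 + $12,980.00 + $26,250.00 + $26,096.09 = $132,981.09

$132,981.09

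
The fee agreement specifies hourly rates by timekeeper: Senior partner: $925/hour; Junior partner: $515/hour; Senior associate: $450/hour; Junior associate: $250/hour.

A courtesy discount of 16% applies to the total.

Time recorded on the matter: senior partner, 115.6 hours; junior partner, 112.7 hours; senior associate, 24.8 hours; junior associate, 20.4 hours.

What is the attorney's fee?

$152,233.62

Senior partner: 115.6 × $925 = $106,930.00
Junior partner: 112.7 × $515 = $58,040.50
Senior associate: 24.8 × $450 = $11,160.00
Junior associate: 20.4 × $250 = $5,100.00
Subtotal: $181,230.50
Less 16% discount: −$28,996.88
Total: $181,230.50 − $28,996.88 = $152,233.62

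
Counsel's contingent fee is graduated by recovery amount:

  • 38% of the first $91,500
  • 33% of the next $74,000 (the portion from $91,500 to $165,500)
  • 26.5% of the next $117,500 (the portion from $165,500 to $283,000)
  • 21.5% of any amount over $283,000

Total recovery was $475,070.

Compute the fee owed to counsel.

$131,622.55

First $91,500 at 38% = $34,770.00
Next $74,000 at 33% = $24,420.00
Next $117,500 at 26.5% = $31,137.50
Remaining $192,070 at 21.5% = $41,295.05
Fee: $34,770.00 + $24,420.00 + $31,137.50 + $41,295.05 = $131,622.55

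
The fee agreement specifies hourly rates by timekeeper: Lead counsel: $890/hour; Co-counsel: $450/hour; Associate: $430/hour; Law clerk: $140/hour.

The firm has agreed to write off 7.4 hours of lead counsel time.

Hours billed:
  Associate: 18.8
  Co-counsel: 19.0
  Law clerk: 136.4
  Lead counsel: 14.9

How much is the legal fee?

Lead counsel: 14.9 × $890 = $13,261.00
Co-counsel: 19.0 × $450 = $8,550.00
Associate: 18.8 × $430 = $8,084.00
Law clerk: 136.4 × $140 = $19,096.00
Subtotal: $48,991.00
Write-off: 7.4 × $890 = $6,586.00
Total: $48,991.00 − $6,586.00 = $42,405.00

$42,405.00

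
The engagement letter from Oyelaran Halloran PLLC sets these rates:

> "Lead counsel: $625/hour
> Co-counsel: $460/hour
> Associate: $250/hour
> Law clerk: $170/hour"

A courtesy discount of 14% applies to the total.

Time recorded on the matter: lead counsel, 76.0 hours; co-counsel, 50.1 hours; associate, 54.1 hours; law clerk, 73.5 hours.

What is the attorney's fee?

Lead counsel: 76.0 × $625 = $47,500.00
Co-counsel: 50.1 × $460 = $23,046.00
Associate: 54.1 × $250 = $13,525.00
Law clerk: 73.5 × $170 = $12,495.00
Subtotal: $96,566.00
Less 14% discount: −$13,519.24
Total: $96,566.00 − $13,519.24 = $83,046.76

$83,046.76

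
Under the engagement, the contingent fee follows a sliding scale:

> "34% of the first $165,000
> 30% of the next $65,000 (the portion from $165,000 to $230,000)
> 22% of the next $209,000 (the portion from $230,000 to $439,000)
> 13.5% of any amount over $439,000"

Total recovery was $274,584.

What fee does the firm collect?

First $165,000 at 34% = $56,100.00
Next $65,000 at 30% = $19,500.00
Remaining $44,584 at 22% = $9,808.48
Fee: $56,100.00 + $19,500.00 + $9,808.48 = $85,408.48

$85,408.48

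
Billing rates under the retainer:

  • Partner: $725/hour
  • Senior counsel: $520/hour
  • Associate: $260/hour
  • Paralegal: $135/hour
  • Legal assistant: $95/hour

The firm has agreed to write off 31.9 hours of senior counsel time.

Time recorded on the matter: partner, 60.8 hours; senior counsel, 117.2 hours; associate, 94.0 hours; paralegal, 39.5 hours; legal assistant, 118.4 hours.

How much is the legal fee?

Partner: 60.8 × $725 = $44,080.00
Senior counsel: 117.2 × $520 = $60,944.00
Associate: 94.0 × $260 = $24,440.00
Paralegal: 39.5 × $135 = $5,332.50
Legal assistant: 118.4 × $95 = $11,248.00
Subtotal: $146,044.50
Write-off: 31.9 × $520 = $16,588.00
Total: $146,044.50 − $16,588.00 = $129,456.50

$129,456.50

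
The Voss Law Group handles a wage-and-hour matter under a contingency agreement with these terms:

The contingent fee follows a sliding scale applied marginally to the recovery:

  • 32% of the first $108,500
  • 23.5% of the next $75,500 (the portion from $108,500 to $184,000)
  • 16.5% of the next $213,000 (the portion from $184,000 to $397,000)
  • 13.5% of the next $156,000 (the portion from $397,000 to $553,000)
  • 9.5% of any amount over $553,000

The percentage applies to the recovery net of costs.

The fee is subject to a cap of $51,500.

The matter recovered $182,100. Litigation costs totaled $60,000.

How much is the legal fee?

Fee base (net of costs): $182,100 − $60,000 = $122,100
First $108,500 at 32% = $34,720.00
Remaining $13,600 at 23.5% = $3,196.00
Fee: $34,720.00 + $3,196.00 = $37,916.00
$37,916.00 is under the $51,500 cap.

$37,916.00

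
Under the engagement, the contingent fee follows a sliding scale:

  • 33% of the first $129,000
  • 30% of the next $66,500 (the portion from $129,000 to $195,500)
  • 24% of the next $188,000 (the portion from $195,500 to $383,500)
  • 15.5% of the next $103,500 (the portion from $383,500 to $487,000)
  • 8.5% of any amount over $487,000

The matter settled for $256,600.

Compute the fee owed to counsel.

$77,184.00

First $129,000 at 33% = $42,570.00
Next $66,500 at 30% = $19,950.00
Remaining $61,100 at 24% = $14,664.00
Fee: $42,570.00 + $19,950.00 + $14,664.00 = $77,184.00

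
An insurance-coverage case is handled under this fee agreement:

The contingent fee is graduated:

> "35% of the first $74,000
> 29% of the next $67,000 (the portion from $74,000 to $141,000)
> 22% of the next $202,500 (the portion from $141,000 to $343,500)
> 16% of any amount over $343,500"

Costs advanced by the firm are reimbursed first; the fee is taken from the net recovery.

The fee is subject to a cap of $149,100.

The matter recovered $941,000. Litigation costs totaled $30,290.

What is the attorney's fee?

Fee base (net of costs): $941,000 − $30,290 = $910,710
First $74,000 at 35% = $25,900.00
Next $67,000 at 29% = $19,430.00
Next $202,500 at 22% = $44,550.00
Remaining $567,210 at 16% = $90,753.60
Fee: $25,900.00 + $19,430.00 + $44,550.00 + $90,753.60 = $180,633.60
$180,633.60 exceeds the $149,100 cap, so the fee is capped at $149,100.00.

$149,100.00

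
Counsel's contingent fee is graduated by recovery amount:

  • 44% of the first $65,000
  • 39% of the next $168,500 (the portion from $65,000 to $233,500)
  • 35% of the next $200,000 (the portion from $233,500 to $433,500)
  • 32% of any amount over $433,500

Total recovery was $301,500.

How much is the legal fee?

$118,115.00

First $65,000 at 44% = $28,600.00
Next $168,500 at 39% = $65,715.00
Remaining $68,000 at 35% = $23,800.00
Fee: $28,600.00 + $65,715.00 + $23,800.00 = $118,115.00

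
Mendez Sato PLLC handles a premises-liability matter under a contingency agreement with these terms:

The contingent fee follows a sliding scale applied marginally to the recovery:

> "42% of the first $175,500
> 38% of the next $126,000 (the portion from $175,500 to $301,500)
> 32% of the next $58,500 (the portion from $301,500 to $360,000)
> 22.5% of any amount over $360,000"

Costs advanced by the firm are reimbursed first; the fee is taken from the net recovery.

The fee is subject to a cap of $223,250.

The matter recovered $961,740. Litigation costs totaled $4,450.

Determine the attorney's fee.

Fee base (net of costs): $961,740 − $4,450 = $957,290
First $175,500 at 42% = $73,710.00
Next $126,000 at 38% = $47,880.00
Next $58,500 at 32% = $18,720.00
Remaining $597,290 at 22.5% = $134,390.25
Fee: $73,710.00 + $47,880.00 + $18,720.00 + $134,390.25 = $274,700.25
$274,700.25 exceeds the $223,250 cap, so the fee is capped at $223,250.00.

$223,250.00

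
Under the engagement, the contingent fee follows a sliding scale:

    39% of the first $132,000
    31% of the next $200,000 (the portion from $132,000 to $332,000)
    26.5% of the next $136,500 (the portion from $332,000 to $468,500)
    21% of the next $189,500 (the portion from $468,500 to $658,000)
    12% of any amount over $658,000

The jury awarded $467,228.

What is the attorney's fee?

$149,315.42

First $132,000 at 39% = $51,480.00
Next $200,000 at 31% = $62,000.00
Remaining $135,228 at 26.5% = $35,835.42
Fee: $51,480.00 + $62,000.00 + $35,835.42 = $149,315.42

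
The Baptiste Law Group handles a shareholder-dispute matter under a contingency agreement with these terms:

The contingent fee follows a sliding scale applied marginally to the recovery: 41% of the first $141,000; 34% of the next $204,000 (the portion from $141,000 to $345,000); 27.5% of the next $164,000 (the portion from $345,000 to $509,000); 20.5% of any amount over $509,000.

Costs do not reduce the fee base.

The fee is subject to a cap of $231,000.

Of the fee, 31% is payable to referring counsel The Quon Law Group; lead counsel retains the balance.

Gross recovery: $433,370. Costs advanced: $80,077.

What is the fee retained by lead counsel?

$104,515.51

Fee base is the gross recovery, $433,370; costs are reimbursed separately.
First $141,000 at 41% = $57,810.00
Next $204,000 at 34% = $69,360.00
Remaining $88,370 at 27.5% = $24,301.75
Fee: $57,810.00 + $69,360.00 + $24,301.75 = $151,471.75
$151,471.75 is under the $231,000 cap.
Referral share: 31% of $151,471.75 = $46,956.24; lead counsel retains $151,471.75 − $46,956.24 = $104,515.51.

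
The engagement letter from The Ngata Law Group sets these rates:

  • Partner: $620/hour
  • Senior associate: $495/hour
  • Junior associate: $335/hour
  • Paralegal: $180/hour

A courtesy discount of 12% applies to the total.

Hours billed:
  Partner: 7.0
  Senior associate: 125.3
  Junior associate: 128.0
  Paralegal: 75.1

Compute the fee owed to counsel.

Partner: 7.0 × $620 = $4,340.00
Senior associate: 125.3 × $495 = $62,023.50
Junior associate: 128.0 × $335 = $42,880.00
Paralegal: 75.1 × $180 = $13,518.00
Subtotal: $122,761.50
Less 12% discount: −$14,731.38
Total: $122,761.50 − $14,731.38 = $108,030.12

$108,030.12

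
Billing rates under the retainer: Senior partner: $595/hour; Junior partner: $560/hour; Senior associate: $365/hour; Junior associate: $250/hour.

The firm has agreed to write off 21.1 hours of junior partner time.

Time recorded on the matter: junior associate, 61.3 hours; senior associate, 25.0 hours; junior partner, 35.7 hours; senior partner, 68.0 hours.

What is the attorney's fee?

$73,086.00

Senior partner: 68.0 × $595 = $40,460.00
Junior partner: 35.7 × $560 = $19,992.00
Senior associate: 25.0 × $365 = $9,125.00
Junior associate: 61.3 × $250 = $15,325.00
Subtotal: $84,902.00
Write-off: 21.1 × $560 = $11,816.00
Total: $84,902.00 − $11,816.00 = $73,086.00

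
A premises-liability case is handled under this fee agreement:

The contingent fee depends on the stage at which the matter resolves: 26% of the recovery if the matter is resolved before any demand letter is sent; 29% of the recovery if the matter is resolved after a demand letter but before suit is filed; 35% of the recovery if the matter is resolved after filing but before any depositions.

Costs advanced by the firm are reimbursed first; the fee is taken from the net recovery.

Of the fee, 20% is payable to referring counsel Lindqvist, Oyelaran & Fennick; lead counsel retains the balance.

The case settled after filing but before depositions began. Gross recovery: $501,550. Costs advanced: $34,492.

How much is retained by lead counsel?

Fee base (net of costs): $501,550 − $34,492 = $467,058
The matter settled after filing but before depositions began, so the 35% rate applies.
$467,058 × 35% = $163,470.30
Referral share: 20% of $163,470.30 = $32,694.06; lead counsel retains $163,470.30 − $32,694.06 = $130,776.24.

$130,776.24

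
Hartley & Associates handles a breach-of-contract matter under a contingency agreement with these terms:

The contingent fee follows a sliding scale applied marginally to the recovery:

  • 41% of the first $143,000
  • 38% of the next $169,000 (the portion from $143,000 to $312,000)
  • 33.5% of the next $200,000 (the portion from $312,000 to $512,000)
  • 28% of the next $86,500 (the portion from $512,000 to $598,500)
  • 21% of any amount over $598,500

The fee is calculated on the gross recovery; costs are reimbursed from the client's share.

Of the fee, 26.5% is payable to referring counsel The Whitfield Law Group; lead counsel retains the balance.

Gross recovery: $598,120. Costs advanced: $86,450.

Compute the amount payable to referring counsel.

Fee base is the gross recovery, $598,120; costs are reimbursed separately.
First $143,000 at 41% = $58,630.00
Next $169,000 at 38% = $64,220.00
Next $200,000 at 33.5% = $67,000.00
Remaining $86,120 at 28% = $24,113.60
Fee: $58,630.00 + $64,220.00 + $67,000.00 + $24,113.60 = $213,963.60
Referral share: 26.5% of $213,963.60 = $56,700.35; lead counsel retains $213,963.60 − $56,700.35 = $157,263.25.

$56,700.35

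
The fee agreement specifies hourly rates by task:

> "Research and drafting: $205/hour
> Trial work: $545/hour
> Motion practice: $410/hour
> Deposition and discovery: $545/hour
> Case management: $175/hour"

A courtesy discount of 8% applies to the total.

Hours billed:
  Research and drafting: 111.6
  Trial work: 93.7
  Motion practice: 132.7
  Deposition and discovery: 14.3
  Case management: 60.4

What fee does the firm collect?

$134,977.80

Research and drafting: 111.6 × $205 = $22,878.00
Trial work: 93.7 × $545 = $51,066.50
Motion practice: 132.7 × $410 = $54,407.00
Deposition and discovery: 14.3 × $545 = $7,793.50
Case management: 60.4 × $175 = $10,570.00
Subtotal: $146,715.00
Less 8% discount: −$11,737.20
Total: $146,715.00 − $11,737.20 = $134,977.80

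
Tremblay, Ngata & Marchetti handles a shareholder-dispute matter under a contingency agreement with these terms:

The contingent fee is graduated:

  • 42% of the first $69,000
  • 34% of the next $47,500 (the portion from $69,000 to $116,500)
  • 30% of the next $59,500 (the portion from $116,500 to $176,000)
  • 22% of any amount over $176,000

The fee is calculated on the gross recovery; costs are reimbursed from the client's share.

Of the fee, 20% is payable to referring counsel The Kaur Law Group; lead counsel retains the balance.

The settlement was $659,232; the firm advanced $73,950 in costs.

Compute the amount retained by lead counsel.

$135,432.83

Fee base is the gross recovery, $659,232; costs are reimbursed separately.
First $69,000 at 42% = $28,980.00
Next $47,500 at 34% = $16,150.00
Next $59,500 at 30% = $17,850.00
Remaining $483,232 at 22% = $106,311.04
Fee: $28,980.00 + $16,150.00 + $17,850.00 + $106,311.04 = $169,291.04
Referral share: 20% of $169,291.04 = $33,858.21; lead counsel retains $169,291.04 − $33,858.21 = $135,432.83.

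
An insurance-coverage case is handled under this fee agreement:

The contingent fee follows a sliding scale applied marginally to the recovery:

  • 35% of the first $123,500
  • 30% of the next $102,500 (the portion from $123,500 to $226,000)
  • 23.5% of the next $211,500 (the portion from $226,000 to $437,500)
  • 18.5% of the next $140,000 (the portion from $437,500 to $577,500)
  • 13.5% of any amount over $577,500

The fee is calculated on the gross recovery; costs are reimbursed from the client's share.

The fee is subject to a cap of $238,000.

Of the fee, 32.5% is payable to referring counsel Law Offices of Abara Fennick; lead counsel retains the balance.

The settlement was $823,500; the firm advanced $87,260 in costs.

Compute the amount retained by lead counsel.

Fee base is the gross recovery, $823,500; costs are reimbursed separately.
First $123,500 at 35% = $43,225.00
Next $102,500 at 30% = $30,750.00
Next $211,500 at 23.5% = $49,702.50
Next $140,000 at 18.5% = $25,900.00
Remaining $246,000 at 13.5% = $33,210.00
Fee: $43,225.00 + $30,750.00 + $49,702.50 + $25,900.00 + $33,210.00 = $182,787.50
$182,787.50 is under the $238,000 cap.
Referral share: 32.5% of $182,787.50 = $59,405.94; lead counsel retains $182,787.50 − $59,405.94 = $123,381.56.

$123,381.56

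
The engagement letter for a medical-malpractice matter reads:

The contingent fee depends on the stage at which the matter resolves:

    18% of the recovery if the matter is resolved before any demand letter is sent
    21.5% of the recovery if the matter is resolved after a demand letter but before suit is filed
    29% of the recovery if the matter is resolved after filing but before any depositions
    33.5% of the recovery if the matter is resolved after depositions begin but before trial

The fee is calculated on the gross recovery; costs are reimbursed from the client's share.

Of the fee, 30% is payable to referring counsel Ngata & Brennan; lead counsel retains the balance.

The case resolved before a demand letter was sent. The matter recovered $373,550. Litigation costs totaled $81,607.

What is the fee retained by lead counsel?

Fee base is the gross recovery, $373,550; costs are reimbursed separately.
The matter resolved before a demand letter was sent, so the 18% rate applies.
$373,550 × 18% = $67,239.00
Referral share: 30% of $67,239.00 = $20,171.70; lead counsel retains $67,239.00 − $20,171.70 = $47,067.30.

$47,067.30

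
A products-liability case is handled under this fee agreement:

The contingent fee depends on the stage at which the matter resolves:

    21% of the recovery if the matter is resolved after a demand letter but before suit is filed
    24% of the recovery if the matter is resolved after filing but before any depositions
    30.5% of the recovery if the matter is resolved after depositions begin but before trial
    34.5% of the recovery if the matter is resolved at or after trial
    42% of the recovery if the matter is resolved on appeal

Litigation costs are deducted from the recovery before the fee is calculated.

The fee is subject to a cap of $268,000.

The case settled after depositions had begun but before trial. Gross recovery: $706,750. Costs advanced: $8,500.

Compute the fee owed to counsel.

$212,966.25

Fee base (net of costs): $706,750 − $8,500 = $698,250
The matter settled after depositions had begun but before trial, so the 30.5% rate applies.
$698,250 × 30.5% = $212,966.25
$212,966.25 is under the $268,000 cap.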